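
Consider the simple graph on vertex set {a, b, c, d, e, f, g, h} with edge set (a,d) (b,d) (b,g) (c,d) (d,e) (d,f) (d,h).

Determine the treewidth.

1

A width-1 tree decomposition is:
Bags: B1 = {d, e}  B2 = {b, d}  B3 = {d, f}  B4 = {c, d}  B5 = {d, h}  B6 = {b, g}  B7 = {a, d}
Tree: B1–B2, B2–B3, B2–B4, B4–B5, B2–B6, B4–B7
Every bag has size at most 2, so the width is 2 − 1 = 1 and tw(G) ≤ 1. Any graph with an edge has treewidth ≥ 1, and G has the edge e–d. The upper and lower bounds meet at 1, so that is the treewidth.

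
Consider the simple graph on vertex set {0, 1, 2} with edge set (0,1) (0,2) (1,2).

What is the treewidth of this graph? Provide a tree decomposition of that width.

Treewidth 2.
One such decomposition:
Bags: B1 = {0, 1, 2}
Tree: (single bag)

With just one bag of size 3, the width is 3 − 1 = 2, so tw(G) ≤ 2. For the lower bound, the 3 vertices {0, 1, 2} are pairwise adjacent, and any tree decomposition puts a clique entirely inside one bag — forcing width ≥ 2. Therefore the treewidth is 2.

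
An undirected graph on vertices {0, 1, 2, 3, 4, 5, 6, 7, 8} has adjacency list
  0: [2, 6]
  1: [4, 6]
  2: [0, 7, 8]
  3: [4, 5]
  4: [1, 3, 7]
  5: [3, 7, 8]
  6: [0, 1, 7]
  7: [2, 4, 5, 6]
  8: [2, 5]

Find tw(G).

3

A width-3 tree decomposition is:
Bags: B1 = {0, 2, 6, 8}  B2 = {2, 6, 7, 8}  B3 = {5, 6, 7, 8}  B4 = {1, 5, 6, 7}  B5 = {1, 4, 5, 7}  B6 = {1, 3, 4, 5}
Tree: B1–B2, B2–B3, B3–B4, B4–B5, B5–B6
The largest bag has 4 vertices, giving width 3; this decomposition certifies tw(G) ≤ 3. For the lower bound: the 4 vertex sets {0,2,8}, {6}, {7}, {1,3,4,5} are disjoint, each induces a connected subgraph, and every pair is joined by at least one edge of G. Contracting each set to a single vertex therefore yields K_{4} as a minor, and since treewidth is minor-monotone, tw(G) ≥ tw(K_{4}) = 3. The upper and lower bounds meet at 3, so that is the treewidth.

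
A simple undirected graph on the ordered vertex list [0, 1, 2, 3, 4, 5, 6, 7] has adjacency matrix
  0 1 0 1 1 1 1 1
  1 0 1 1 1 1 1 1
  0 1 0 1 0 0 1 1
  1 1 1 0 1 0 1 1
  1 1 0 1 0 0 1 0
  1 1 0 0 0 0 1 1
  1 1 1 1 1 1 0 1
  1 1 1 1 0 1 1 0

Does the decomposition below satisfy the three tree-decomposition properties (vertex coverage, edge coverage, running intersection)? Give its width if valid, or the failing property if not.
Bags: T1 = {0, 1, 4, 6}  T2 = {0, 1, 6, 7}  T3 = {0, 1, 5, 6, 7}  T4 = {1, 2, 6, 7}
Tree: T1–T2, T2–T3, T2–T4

A tree decomposition must satisfy three properties: every vertex lies in some bag; for every edge, both endpoints lie together in some bag; and for every vertex, the bags containing it form a connected subtree. Here vertex 3 appears in no bag, so the decomposition is invalid.

No — vertex 3 appears in no bag.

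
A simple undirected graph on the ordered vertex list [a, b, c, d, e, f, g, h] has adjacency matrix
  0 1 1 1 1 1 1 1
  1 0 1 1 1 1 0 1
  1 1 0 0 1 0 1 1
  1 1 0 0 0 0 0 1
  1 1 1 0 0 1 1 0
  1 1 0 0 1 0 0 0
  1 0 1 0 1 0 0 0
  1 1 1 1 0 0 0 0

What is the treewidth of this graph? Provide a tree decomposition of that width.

Treewidth 3.
Bags: B1 = {a, b, c, h}  B2 = {a, b, c, e}  B3 = {a, c, e, g}  B4 = {a, b, e, f}  B5 = {a, b, d, h}
Tree: B1–B2, B2–B3, B2–B4, B1–B5

Every bag has size at most 4, so the width is 4 − 1 = 3 and tw(G) ≤ 3. On the other hand G contains the 4-clique {a, c, e, g}. A clique must lie in a single bag of any decomposition, so no decomposition can have width below 3. Hence tw(G) = 3 exactly.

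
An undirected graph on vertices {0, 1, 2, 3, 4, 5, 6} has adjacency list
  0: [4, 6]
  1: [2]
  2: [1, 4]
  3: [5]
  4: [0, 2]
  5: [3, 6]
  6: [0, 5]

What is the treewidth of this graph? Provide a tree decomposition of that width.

Treewidth 1.
Bags: B1 = {1, 2}  B2 = {2, 4}  B3 = {0, 4}  B4 = {0, 6}  B5 = {5, 6}  B6 = {3, 5}
Tree: B1–B2, B2–B3, B3–B4, B4–B5, B5–B6

Each bag holds 2 vertices, so the decomposition has width 1, which upper-bounds the treewidth. Any graph with an edge has treewidth ≥ 1, and G has the edge 1–2. Hence tw(G) = 1 exactly.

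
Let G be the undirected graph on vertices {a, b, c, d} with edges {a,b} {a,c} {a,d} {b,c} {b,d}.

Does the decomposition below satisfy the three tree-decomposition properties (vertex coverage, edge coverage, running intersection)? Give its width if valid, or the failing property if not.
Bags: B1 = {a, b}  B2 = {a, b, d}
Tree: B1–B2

No — vertex c appears in no bag.

A tree decomposition must satisfy three properties: every vertex lies in some bag; for every edge, both endpoints lie together in some bag; and for every vertex, the bags containing it form a connected subtree. Here vertex c appears in no bag, so the decomposition is invalid.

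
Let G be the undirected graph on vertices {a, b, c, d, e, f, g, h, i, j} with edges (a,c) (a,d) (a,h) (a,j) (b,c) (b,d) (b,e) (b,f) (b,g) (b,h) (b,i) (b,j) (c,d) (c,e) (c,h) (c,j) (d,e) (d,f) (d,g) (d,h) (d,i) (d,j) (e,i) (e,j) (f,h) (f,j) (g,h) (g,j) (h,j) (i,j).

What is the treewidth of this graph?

4

A width-4 tree decomposition is:
Bags: B1 = {b, c, d, h, j}  B2 = {b, c, d, e, j}  B3 = {b, d, f, h, j}  B4 = {a, c, d, h, j}  B5 = {b, d, e, i, j}  B6 = {b, d, g, h, j}
Tree: B1–B2, B1–B3, B1–B4, B2–B5, B3–B6
Every bag has size at most 5, so the width is 5 − 1 = 4 and tw(G) ≤ 4. On the other hand G contains the 5-clique {a, c, d, h, j}. A clique must lie in a single bag of any decomposition, so no decomposition can have width below 4. The upper and lower bounds meet at 4, so that is the treewidth.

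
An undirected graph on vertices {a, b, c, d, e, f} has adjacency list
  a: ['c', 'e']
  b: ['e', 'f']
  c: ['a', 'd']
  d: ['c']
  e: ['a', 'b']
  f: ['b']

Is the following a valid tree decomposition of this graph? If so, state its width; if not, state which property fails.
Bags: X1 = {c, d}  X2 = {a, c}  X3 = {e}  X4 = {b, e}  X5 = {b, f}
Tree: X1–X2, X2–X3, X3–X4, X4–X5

No — edge (a,e) lies in no bag.

A tree decomposition must satisfy three properties: every vertex lies in some bag; for every edge, both endpoints lie together in some bag; and for every vertex, the bags containing it form a connected subtree. Here edge (a,e) lies in no bag, so the decomposition is invalid.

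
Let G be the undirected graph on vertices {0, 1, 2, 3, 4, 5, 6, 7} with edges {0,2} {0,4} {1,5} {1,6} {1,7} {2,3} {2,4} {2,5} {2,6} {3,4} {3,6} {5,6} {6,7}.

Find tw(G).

A width-2 tree decomposition is:
Bags: B1 = {2, 5, 6}  B2 = {2, 3, 6}  B3 = {2, 3, 4}  B4 = {0, 2, 4}  B5 = {1, 5, 6}  B6 = {1, 6, 7}
Tree: B1–B2, B2–B3, B3–B4, B1–B5, B5–B6
Every bag has size at most 3, so the width is 3 − 1 = 2 and tw(G) ≤ 2. For the lower bound, the 3 vertices {1, 5, 6} are pairwise adjacent, and any tree decomposition puts a clique entirely inside one bag — forcing width ≥ 2. Hence tw(G) = 2 exactly.

2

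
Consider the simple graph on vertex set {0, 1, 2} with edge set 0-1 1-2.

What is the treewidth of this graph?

1

A width-1 tree decomposition is:
Bags: B1 = {0, 1}  B2 = {1, 2}
Tree: B1–B2
Each bag holds 2 vertices, so the decomposition has width 1, which upper-bounds the treewidth. Any graph with an edge has treewidth ≥ 1, and G has the edge 1–0. Hence tw(G) = 1 exactly.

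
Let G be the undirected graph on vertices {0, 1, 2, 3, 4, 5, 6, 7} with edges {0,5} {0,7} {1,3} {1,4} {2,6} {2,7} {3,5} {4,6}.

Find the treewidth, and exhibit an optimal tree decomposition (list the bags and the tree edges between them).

The largest bag has 3 vertices, giving width 2; this decomposition certifies tw(G) ≤ 2. The edges 2–7–0–5–3–1–4–6–2 form a cycle, so G is not a tree and its treewidth is at least 2. The upper and lower bounds meet at 2, so that is the treewidth.

Treewidth 2.
One optimal decomposition is:
Bags: B1 = {0, 2, 7}  B2 = {0, 2, 5}  B3 = {2, 3, 5}  B4 = {1, 2, 3}  B5 = {1, 2, 4}  B6 = {2, 4, 6}
Tree: B1–B2, B2–B3, B3–B4, B4–B5, B5–B6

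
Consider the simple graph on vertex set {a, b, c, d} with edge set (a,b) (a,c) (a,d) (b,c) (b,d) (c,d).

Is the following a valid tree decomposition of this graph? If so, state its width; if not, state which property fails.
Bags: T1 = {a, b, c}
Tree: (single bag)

A tree decomposition must satisfy three properties: every vertex lies in some bag; for every edge, both endpoints lie together in some bag; and for every vertex, the bags containing it form a connected subtree. Here vertex d appears in no bag, so the decomposition is invalid.

No — vertex d appears in no bag.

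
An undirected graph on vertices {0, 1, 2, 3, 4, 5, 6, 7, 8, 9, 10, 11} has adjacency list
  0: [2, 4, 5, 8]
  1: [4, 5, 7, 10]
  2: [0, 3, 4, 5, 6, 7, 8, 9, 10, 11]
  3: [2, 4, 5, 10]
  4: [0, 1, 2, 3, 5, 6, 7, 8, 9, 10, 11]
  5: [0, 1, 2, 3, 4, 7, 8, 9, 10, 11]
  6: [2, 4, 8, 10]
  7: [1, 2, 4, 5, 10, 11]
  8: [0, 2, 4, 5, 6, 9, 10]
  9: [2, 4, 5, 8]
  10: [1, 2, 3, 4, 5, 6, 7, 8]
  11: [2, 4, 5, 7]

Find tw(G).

A width-4 tree decomposition is:
Bags: B1 = {2, 3, 4, 5, 10}  B2 = {2, 4, 5, 7, 10}  B3 = {1, 4, 5, 7, 10}  B4 = {2, 4, 5, 8, 10}  B5 = {2, 4, 6, 8, 10}  B6 = {2, 4, 5, 7, 11}  B7 = {0, 2, 4, 5, 8}  B8 = {2, 4, 5, 8, 9}
Tree: B1–B2, B2–B3, B2–B4, B4–B5, B2–B6, B4–B7, B7–B8
The largest bag has 5 vertices, giving width 4; this decomposition certifies tw(G) ≤ 4. For the lower bound, the 5 vertices {1, 4, 5, 7, 10} are pairwise adjacent, and any tree decomposition puts a clique entirely inside one bag — forcing width ≥ 4. The upper and lower bounds meet at 4, so that is the treewidth.

4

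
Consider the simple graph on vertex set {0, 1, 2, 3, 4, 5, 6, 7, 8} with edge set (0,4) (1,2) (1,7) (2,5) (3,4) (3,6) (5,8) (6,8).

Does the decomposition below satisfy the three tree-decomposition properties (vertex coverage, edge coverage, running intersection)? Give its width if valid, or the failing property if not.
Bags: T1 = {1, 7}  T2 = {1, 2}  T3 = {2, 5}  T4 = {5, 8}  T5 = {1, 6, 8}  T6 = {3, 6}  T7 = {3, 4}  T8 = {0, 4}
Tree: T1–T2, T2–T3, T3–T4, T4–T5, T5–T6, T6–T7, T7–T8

A tree decomposition must satisfy three properties: every vertex lies in some bag; for every edge, both endpoints lie together in some bag; and for every vertex, the bags containing it form a connected subtree. Here bags containing vertex 1 are not connected in the tree, so the decomposition is invalid.

No — bags containing vertex 1 are not connected in the tree.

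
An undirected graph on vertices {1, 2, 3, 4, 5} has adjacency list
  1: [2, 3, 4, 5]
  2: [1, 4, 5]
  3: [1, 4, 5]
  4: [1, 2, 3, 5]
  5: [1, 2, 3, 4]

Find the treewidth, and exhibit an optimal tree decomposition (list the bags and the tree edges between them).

The largest bag has 4 vertices, giving width 3; this decomposition certifies tw(G) ≤ 3. Conversely, {1, 2, 4, 5} is a clique of size 4, and the vertices of any clique must share a bag in every tree decomposition; so some bag has ≥ 4 vertices and tw(G) ≥ 3. Therefore the treewidth is 3.

Treewidth 3.
Bags: B1 = {1, 2, 4, 5}  B2 = {1, 3, 4, 5}
Tree: B1–B2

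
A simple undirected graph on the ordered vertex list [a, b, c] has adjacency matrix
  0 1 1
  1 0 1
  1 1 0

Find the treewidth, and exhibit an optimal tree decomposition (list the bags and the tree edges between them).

Treewidth 2.
Bags: B1 = {a, b, c}
Tree: (single bag)

A single bag containing all 3 vertices is trivially a valid decomposition of width 2. For the lower bound, the 3 vertices {a, b, c} are pairwise adjacent, and any tree decomposition puts a clique entirely inside one bag — forcing width ≥ 2. Hence tw(G) = 2 exactly.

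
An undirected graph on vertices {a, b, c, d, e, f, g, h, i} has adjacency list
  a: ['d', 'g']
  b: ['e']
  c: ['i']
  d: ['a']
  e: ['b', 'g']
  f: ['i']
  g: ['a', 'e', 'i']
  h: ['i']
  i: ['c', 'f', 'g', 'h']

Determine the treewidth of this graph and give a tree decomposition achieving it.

Every bag has size at most 2, so the width is 2 − 1 = 1 and tw(G) ≤ 1. G has an edge, so its treewidth is at least 1. Hence tw(G) = 1 exactly.

Treewidth 1.
One such decomposition:
Bags: B1 = {g, i}  B2 = {a, g}  B3 = {c, i}  B4 = {a, d}  B5 = {e, g}  B6 = {b, e}  B7 = {h, i}  B8 = {f, i}
Tree: B1–B2, B1–B3, B2–B4, B1–B5, B5–B6, B1–B7, B1–B8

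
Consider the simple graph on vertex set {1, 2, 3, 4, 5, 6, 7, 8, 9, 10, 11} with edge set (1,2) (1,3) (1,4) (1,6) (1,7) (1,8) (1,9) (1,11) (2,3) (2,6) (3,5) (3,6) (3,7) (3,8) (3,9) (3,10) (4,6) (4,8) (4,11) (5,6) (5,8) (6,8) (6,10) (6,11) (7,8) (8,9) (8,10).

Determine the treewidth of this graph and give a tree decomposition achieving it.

Every bag has size at most 4, so the width is 4 − 1 = 3 and tw(G) ≤ 3. On the other hand G contains the 4-clique {1, 4, 6, 11}. A clique must lie in a single bag of any decomposition, so no decomposition can have width below 3. Combining the bounds, tw(G) = 3.

Treewidth 3.
Bags: B1 = {1, 3, 6, 8}  B2 = {1, 2, 3, 6}  B3 = {3, 6, 8, 10}  B4 = {1, 4, 6, 8}  B5 = {1, 3, 7, 8}  B6 = {3, 5, 6, 8}  B7 = {1, 3, 8, 9}  B8 = {1, 4, 6, 11}
Tree: B1–B2, B1–B3, B1–B4, B1–B5, B1–B6, B5–B7, B4–B8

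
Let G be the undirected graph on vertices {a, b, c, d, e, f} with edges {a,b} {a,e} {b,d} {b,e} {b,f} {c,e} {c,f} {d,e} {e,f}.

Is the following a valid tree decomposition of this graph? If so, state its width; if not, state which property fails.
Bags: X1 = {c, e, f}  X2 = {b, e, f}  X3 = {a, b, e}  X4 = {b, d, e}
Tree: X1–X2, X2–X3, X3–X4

Yes; width 2.

Vertex coverage: the bags together contain {a, b, c, d, e, f}, the full vertex set. Edge coverage: each edge of G has both endpoints in at least one bag. Running intersection: for every vertex, the bags containing it form a connected subtree. All three properties hold, so this is a valid tree decomposition of width max|bag| − 1 = 2, and hence tw(G) ≤ 2.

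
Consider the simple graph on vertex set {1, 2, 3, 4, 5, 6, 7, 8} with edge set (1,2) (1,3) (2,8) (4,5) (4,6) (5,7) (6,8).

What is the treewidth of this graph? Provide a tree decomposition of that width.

Treewidth 1.
One such decomposition:
Bags: B1 = {1, 3}  B2 = {1, 2}  B3 = {2, 8}  B4 = {6, 8}  B5 = {4, 6}  B6 = {4, 5}  B7 = {5, 7}
Tree: B1–B2, B2–B3, B3–B4, B4–B5, B5–B6, B6–B7

The largest bag has 2 vertices, giving width 1; this decomposition certifies tw(G) ≤ 1. Since G has at least one edge (e.g. 3–1), it is not an edgeless graph, so tw(G) ≥ 1. Therefore the treewidth is 1.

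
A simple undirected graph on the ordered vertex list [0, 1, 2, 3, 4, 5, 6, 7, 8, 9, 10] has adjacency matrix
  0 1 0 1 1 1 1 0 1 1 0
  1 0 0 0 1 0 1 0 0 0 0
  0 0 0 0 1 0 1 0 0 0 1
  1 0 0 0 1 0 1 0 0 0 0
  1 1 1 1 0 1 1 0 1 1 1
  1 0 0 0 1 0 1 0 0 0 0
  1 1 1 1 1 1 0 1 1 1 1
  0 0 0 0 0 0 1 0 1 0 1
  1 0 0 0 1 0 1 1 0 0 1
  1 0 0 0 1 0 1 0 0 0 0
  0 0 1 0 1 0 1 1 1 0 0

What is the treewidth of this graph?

A width-3 tree decomposition is:
Bags: B1 = {0, 3, 4, 6}  B2 = {0, 4, 6, 8}  B3 = {4, 6, 8, 10}  B4 = {0, 4, 6, 9}  B5 = {0, 4, 5, 6}  B6 = {0, 1, 4, 6}  B7 = {6, 7, 8, 10}  B8 = {2, 4, 6, 10}
Tree: B1–B2, B2–B3, B1–B4, B1–B5, B4–B6, B3–B7, B3–B8
Each bag holds 4 vertices, so the decomposition has width 3, which upper-bounds the treewidth. On the other hand G contains the 4-clique {0, 1, 4, 6}. A clique must lie in a single bag of any decomposition, so no decomposition can have width below 3. Hence tw(G) = 3 exactly.

3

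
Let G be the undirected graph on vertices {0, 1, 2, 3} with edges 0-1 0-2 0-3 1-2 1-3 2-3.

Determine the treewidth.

A width-3 tree decomposition is:
Bags: B1 = {0, 1, 2, 3}
Tree: (single bag)
A single bag containing all 4 vertices is trivially a valid decomposition of width 3. Conversely, {0, 1, 2, 3} is a clique of size 4, and the vertices of any clique must share a bag in every tree decomposition; so some bag has ≥ 4 vertices and tw(G) ≥ 3. Therefore the treewidth is 3.

3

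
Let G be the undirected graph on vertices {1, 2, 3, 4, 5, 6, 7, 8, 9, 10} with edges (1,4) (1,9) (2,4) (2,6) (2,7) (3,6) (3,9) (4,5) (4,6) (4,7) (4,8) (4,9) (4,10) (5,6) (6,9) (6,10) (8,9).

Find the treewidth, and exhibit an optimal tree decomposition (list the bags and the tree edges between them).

Treewidth 2.
Bags: B1 = {4, 6, 9}  B2 = {4, 6, 10}  B3 = {2, 4, 6}  B4 = {3, 6, 9}  B5 = {4, 5, 6}  B6 = {4, 8, 9}  B7 = {1, 4, 9}  B8 = {2, 4, 7}
Tree: B1–B2, B1–B3, B1–B4, B2–B5, B1–B6, B1–B7, B3–B8

The largest bag has 3 vertices, giving width 2; this decomposition certifies tw(G) ≤ 2. On the other hand G contains the 3-clique {3, 6, 9}. A clique must lie in a single bag of any decomposition, so no decomposition can have width below 2. Therefore the treewidth is 2.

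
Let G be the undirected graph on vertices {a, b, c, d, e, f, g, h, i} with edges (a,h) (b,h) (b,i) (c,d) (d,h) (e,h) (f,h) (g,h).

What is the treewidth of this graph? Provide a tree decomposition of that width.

The largest bag has 2 vertices, giving width 1; this decomposition certifies tw(G) ≤ 1. Since G has at least one edge (e.g. h–f), it is not an edgeless graph, so tw(G) ≥ 1. Therefore the treewidth is 1.

Treewidth 1.
One such decomposition:
Bags: B1 = {f, h}  B2 = {d, h}  B3 = {b, h}  B4 = {e, h}  B5 = {c, d}  B6 = {b, i}  B7 = {g, h}  B8 = {a, h}
Tree: B1–B2, B1–B3, B1–B4, B2–B5, B3–B6, B1–B7, B1–B8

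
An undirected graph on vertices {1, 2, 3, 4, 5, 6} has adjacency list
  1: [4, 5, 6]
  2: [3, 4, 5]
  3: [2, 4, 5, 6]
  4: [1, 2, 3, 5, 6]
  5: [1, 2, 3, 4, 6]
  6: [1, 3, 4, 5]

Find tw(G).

3

A width-3 tree decomposition is:
Bags: B1 = {2, 3, 4, 5}  B2 = {3, 4, 5, 6}  B3 = {1, 4, 5, 6}
Tree: B1–B2, B2–B3
The largest bag has 4 vertices, giving width 3; this decomposition certifies tw(G) ≤ 3. On the other hand G contains the 4-clique {1, 4, 5, 6}. A clique must lie in a single bag of any decomposition, so no decomposition can have width below 3. The upper and lower bounds meet at 3, so that is the treewidth.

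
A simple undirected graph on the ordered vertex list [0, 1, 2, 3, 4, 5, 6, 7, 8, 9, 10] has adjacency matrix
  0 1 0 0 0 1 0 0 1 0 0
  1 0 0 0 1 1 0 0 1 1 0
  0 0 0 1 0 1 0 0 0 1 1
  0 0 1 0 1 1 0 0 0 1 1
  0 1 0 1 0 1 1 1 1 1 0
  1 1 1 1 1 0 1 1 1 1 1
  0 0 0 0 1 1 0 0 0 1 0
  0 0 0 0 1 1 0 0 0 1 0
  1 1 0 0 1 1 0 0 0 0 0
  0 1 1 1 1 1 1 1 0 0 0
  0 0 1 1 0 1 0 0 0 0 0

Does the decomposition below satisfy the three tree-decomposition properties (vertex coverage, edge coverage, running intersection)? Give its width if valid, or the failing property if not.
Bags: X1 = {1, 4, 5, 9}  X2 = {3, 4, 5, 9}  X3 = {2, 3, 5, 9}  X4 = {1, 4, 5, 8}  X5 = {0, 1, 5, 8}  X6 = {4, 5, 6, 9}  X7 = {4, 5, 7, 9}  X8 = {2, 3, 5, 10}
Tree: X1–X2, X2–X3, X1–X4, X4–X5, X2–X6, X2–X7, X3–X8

Every vertex of G appears in some bag (union = {0, 1, 2, 3, 4, 5, 6, 7, 8, 9, 10}); every edge is covered by a bag; and for each vertex v the set of bags containing v is connected in the bag tree. The decomposition is therefore valid. The largest bag has 4 vertices, so the width is 3.

Yes; width 3.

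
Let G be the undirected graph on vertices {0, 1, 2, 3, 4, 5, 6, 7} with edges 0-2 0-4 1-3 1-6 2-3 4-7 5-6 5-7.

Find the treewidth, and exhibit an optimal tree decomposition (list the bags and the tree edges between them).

The largest bag has 3 vertices, giving width 2; this decomposition certifies tw(G) ≤ 2. Since 1–6–5–7–4–0–2–3–1 is a cycle in G, G is not acyclic. Forests are exactly the graphs of treewidth ≤ 1, so tw(G) ≥ 2. Combining the bounds, tw(G) = 2.

Treewidth 2.
One such decomposition:
Bags: B1 = {1, 5, 6}  B2 = {1, 5, 7}  B3 = {1, 4, 7}  B4 = {0, 1, 4}  B5 = {0, 1, 2}  B6 = {1, 2, 3}
Tree: B1–B2, B2–B3, B3–B4, B4–B5, B5–B6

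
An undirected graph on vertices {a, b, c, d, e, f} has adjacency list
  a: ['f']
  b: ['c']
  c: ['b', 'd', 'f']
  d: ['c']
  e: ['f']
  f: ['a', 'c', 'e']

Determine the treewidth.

1

A width-1 tree decomposition is:
Bags: B1 = {c, f}  B2 = {a, f}  B3 = {b, c}  B4 = {e, f}  B5 = {c, d}
Tree: B1–B2, B1–B3, B1–B4, B3–B5
Each bag holds 2 vertices, so the decomposition has width 1, which upper-bounds the treewidth. Since G has at least one edge (e.g. f–c), it is not an edgeless graph, so tw(G) ≥ 1. Therefore the treewidth is 1.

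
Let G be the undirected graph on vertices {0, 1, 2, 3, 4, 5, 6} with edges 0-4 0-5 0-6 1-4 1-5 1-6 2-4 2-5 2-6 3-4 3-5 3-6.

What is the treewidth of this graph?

3

A width-3 tree decomposition is:
Bags: B1 = {0, 4, 5, 6}  B2 = {3, 4, 5, 6}  B3 = {2, 4, 5, 6}  B4 = {1, 4, 5, 6}
Tree: B1–B2, B2–B3, B3–B4
Each bag holds 4 vertices, so the decomposition has width 3, which upper-bounds the treewidth. For the lower bound: the 4 vertex sets {0,4}, {3,5}, {6}, {2} are disjoint, each induces a connected subgraph, and every pair is joined by at least one edge of G. Contracting each set to a single vertex therefore yields K_{4} as a minor, and since treewidth is minor-monotone, tw(G) ≥ tw(K_{4}) = 3. The upper and lower bounds meet at 3, so that is the treewidth.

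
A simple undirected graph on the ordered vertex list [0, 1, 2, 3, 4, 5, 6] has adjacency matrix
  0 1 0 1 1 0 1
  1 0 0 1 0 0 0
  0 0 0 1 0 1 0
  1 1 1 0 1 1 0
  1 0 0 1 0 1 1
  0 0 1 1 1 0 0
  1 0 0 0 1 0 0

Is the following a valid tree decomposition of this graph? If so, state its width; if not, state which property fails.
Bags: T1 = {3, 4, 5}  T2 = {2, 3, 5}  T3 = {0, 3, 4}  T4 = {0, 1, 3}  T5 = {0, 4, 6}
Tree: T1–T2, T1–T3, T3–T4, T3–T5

Vertex coverage: the bags together contain {0, 1, 2, 3, 4, 5, 6}, the full vertex set. Edge coverage: each edge of G has both endpoints in at least one bag. Running intersection: for every vertex, the bags containing it form a connected subtree. All three properties hold, so this is a valid tree decomposition of width max|bag| − 1 = 2, and hence tw(G) ≤ 2.

Yes; width 2.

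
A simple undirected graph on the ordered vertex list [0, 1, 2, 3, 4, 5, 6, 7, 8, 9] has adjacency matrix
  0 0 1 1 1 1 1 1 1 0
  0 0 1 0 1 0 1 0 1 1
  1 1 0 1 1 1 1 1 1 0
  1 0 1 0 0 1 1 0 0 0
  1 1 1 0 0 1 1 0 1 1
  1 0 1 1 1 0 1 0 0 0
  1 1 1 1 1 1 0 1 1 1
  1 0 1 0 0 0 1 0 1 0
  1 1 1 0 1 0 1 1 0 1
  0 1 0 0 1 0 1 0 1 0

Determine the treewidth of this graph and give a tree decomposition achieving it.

Treewidth 4.
One such decomposition:
Bags: B1 = {1, 4, 6, 8, 9}  B2 = {1, 2, 4, 6, 8}  B3 = {0, 2, 4, 6, 8}  B4 = {0, 2, 6, 7, 8}  B5 = {0, 2, 4, 5, 6}  B6 = {0, 2, 3, 5, 6}
Tree: B1–B2, B2–B3, B3–B4, B3–B5, B5–B6

Each bag holds 5 vertices, so the decomposition has width 4, which upper-bounds the treewidth. For the lower bound, the 5 vertices {1, 4, 6, 8, 9} are pairwise adjacent, and any tree decomposition puts a clique entirely inside one bag — forcing width ≥ 4. Hence tw(G) = 4 exactly.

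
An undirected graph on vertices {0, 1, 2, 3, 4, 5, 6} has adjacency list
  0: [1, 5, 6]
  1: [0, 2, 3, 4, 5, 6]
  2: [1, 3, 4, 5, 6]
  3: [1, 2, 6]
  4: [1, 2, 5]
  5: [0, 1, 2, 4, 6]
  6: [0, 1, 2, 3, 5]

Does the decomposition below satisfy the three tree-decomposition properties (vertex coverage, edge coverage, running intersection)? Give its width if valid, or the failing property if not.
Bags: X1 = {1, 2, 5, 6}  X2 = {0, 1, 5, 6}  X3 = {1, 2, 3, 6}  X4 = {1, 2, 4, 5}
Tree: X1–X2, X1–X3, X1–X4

Checking the three conditions: (i) the bags cover all of {0, 1, 2, 3, 4, 5, 6}; (ii) for each edge, some bag contains both endpoints; (iii) the bags containing any fixed vertex form a subtree. All hold, so the decomposition is valid with width 4 − 1 = 3.

Yes; width 3.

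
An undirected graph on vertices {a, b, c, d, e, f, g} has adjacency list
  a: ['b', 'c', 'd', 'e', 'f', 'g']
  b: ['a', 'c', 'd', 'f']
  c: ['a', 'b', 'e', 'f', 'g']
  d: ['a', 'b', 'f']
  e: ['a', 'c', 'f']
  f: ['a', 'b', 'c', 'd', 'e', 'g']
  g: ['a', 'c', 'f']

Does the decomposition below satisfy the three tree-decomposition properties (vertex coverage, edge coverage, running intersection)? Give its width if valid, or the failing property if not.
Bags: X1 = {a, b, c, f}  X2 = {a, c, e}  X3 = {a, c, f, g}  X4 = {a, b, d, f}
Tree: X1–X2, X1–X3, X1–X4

No — edge (f,e) lies in no bag.

A tree decomposition must satisfy three properties: every vertex lies in some bag; for every edge, both endpoints lie together in some bag; and for every vertex, the bags containing it form a connected subtree. Here edge (f,e) lies in no bag, so the decomposition is invalid.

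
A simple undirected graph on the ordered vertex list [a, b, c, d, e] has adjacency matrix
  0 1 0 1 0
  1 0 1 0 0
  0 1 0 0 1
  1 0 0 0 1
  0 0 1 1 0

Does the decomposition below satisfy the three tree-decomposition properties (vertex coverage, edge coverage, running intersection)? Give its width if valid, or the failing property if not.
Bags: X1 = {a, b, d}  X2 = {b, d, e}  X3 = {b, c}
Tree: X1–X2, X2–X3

No — edge (e,c) lies in no bag.

A tree decomposition must satisfy three properties: every vertex lies in some bag; for every edge, both endpoints lie together in some bag; and for every vertex, the bags containing it form a connected subtree. Here edge (e,c) lies in no bag, so the decomposition is invalid.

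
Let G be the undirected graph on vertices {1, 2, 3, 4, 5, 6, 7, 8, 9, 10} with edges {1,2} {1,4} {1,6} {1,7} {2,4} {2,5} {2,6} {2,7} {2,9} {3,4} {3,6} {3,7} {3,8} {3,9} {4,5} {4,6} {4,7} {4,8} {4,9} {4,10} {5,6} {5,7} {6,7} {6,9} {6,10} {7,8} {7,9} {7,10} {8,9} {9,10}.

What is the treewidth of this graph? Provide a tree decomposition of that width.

Treewidth 4.
One optimal decomposition is:
Bags: B1 = {2, 4, 5, 6, 7}  B2 = {2, 4, 6, 7, 9}  B3 = {4, 6, 7, 9, 10}  B4 = {3, 4, 6, 7, 9}  B5 = {3, 4, 7, 8, 9}  B6 = {1, 2, 4, 6, 7}
Tree: B1–B2, B2–B3, B2–B4, B4–B5, B1–B6

Each bag holds 5 vertices, so the decomposition has width 4, which upper-bounds the treewidth. For the lower bound, the 5 vertices {3, 4, 7, 8, 9} are pairwise adjacent, and any tree decomposition puts a clique entirely inside one bag — forcing width ≥ 4. Therefore the treewidth is 4.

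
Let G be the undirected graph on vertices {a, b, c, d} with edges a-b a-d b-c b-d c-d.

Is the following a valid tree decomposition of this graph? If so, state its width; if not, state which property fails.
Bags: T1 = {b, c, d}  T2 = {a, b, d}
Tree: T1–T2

Yes; width 2.

Every vertex of G appears in some bag (union = {a, b, c, d}); every edge is covered by a bag; and for each vertex v the set of bags containing v is connected in the bag tree. The decomposition is therefore valid. The largest bag has 3 vertices, so the width is 2.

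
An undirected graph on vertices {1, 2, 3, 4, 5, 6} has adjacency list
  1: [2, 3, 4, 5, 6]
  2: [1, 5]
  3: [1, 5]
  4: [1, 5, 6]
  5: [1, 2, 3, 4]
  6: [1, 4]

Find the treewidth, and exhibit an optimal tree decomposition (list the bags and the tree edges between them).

Each bag holds 3 vertices, so the decomposition has width 2, which upper-bounds the treewidth. Conversely, {1, 2, 5} is a clique of size 3, and the vertices of any clique must share a bag in every tree decomposition; so some bag has ≥ 3 vertices and tw(G) ≥ 2. Hence tw(G) = 2 exactly.

Treewidth 2.
One such decomposition:
Bags: B1 = {1, 3, 5}  B2 = {1, 4, 5}  B3 = {1, 4, 6}  B4 = {1, 2, 5}
Tree: B1–B2, B2–B3, B2–B4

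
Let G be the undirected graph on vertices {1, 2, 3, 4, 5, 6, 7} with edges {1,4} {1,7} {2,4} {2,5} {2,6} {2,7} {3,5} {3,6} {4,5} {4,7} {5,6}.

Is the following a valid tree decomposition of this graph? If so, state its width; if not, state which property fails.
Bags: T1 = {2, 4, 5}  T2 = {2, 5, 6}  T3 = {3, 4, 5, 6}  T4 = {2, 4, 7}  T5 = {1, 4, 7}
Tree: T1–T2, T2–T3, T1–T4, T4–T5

No — bags containing vertex 4 are not connected in the tree.

A tree decomposition must satisfy three properties: every vertex lies in some bag; for every edge, both endpoints lie together in some bag; and for every vertex, the bags containing it form a connected subtree. Here bags containing vertex 4 are not connected in the tree, so the decomposition is invalid.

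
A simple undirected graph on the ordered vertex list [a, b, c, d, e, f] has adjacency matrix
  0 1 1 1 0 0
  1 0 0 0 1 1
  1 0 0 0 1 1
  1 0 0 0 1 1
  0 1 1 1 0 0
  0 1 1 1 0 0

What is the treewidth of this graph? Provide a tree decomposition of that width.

Treewidth 3.
Bags: B1 = {b, c, d, f}  B2 = {a, b, c, d}  B3 = {b, c, d, e}
Tree: B1–B2, B2–B3

Every bag has size at most 4, so the width is 4 − 1 = 3 and tw(G) ≤ 3. For the lower bound: the 4 vertex sets {b,f}, {a,c}, {d}, {e} are disjoint, each induces a connected subgraph, and every pair is joined by at least one edge of G. Contracting each set to a single vertex therefore yields K_{4} as a minor, and since treewidth is minor-monotone, tw(G) ≥ tw(K_{4}) = 3. Combining the bounds, tw(G) = 3.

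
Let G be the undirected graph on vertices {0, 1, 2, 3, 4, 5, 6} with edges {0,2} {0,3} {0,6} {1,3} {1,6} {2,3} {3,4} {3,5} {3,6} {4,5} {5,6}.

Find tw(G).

A width-2 tree decomposition is:
Bags: B1 = {0, 3, 6}  B2 = {1, 3, 6}  B3 = {3, 5, 6}  B4 = {0, 2, 3}  B5 = {3, 4, 5}
Tree: B1–B2, B1–B3, B1–B4, B3–B5
Each bag holds 3 vertices, so the decomposition has width 2, which upper-bounds the treewidth. Conversely, {0, 2, 3} is a clique of size 3, and the vertices of any clique must share a bag in every tree decomposition; so some bag has ≥ 3 vertices and tw(G) ≥ 2. The upper and lower bounds meet at 2, so that is the treewidth.

2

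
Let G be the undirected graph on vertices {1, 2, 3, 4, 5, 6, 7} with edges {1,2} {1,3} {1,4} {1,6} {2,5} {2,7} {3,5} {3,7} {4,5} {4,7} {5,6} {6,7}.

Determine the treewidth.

A width-3 tree decomposition is:
Bags: B1 = {1, 4, 5, 7}  B2 = {1, 5, 6, 7}  B3 = {1, 3, 5, 7}  B4 = {1, 2, 5, 7}
Tree: B1–B2, B2–B3, B3–B4
Each bag holds 4 vertices, so the decomposition has width 3, which upper-bounds the treewidth. For the lower bound: the 4 vertex sets {1,4}, {6,7}, {5}, {3} are disjoint, each induces a connected subgraph, and every pair is joined by at least one edge of G. Contracting each set to a single vertex therefore yields K_{4} as a minor, and since treewidth is minor-monotone, tw(G) ≥ tw(K_{4}) = 3. Hence tw(G) = 3 exactly.

3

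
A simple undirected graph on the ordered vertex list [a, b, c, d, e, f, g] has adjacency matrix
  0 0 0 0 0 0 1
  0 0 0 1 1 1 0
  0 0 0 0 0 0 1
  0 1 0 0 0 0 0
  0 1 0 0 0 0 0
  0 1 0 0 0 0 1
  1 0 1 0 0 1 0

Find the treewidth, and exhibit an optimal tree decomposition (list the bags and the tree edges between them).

Treewidth 1.
One such decomposition:
Bags: B1 = {b, e}  B2 = {b, d}  B3 = {b, f}  B4 = {f, g}  B5 = {c, g}  B6 = {a, g}
Tree: B1–B2, B1–B3, B3–B4, B4–B5, B5–B6

Every bag has size at most 2, so the width is 2 − 1 = 1 and tw(G) ≤ 1. G has an edge, so its treewidth is at least 1. Hence tw(G) = 1 exactly.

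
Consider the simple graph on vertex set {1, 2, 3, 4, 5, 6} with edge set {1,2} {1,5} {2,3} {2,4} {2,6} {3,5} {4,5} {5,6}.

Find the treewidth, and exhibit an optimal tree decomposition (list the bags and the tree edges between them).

Each bag holds 3 vertices, so the decomposition has width 2, which upper-bounds the treewidth. For the lower bound, G contains the cycle 3–5–6–2–3, so G is not a forest; only forests have treewidth ≤ 1, hence tw(G) ≥ 2. Hence tw(G) = 2 exactly.

Treewidth 2.
Bags: B1 = {2, 3, 5}  B2 = {2, 5, 6}  B3 = {2, 4, 5}  B4 = {1, 2, 5}
Tree: B1–B2, B2–B3, B3–B4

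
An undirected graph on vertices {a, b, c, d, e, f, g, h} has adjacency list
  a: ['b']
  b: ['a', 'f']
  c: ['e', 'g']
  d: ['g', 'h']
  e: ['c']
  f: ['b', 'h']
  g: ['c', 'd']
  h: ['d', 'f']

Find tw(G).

1

A width-1 tree decomposition is:
Bags: B1 = {c, e}  B2 = {c, g}  B3 = {d, g}  B4 = {d, h}  B5 = {f, h}  B6 = {b, f}  B7 = {a, b}
Tree: B1–B2, B2–B3, B3–B4, B4–B5, B5–B6, B6–B7
The largest bag has 2 vertices, giving width 1; this decomposition certifies tw(G) ≤ 1. G has an edge, so its treewidth is at least 1. Therefore the treewidth is 1.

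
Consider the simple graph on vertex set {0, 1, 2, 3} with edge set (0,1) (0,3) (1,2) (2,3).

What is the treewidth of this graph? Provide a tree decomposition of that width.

Every bag has size at most 3, so the width is 3 − 1 = 2 and tw(G) ≤ 2. For the lower bound, G contains the cycle 2–3–0–1–2, so G is not a forest; only forests have treewidth ≤ 1, hence tw(G) ≥ 2. Therefore the treewidth is 2.

Treewidth 2.
One such decomposition:
Bags: B1 = {0, 2, 3}  B2 = {0, 1, 2}
Tree: B1–B2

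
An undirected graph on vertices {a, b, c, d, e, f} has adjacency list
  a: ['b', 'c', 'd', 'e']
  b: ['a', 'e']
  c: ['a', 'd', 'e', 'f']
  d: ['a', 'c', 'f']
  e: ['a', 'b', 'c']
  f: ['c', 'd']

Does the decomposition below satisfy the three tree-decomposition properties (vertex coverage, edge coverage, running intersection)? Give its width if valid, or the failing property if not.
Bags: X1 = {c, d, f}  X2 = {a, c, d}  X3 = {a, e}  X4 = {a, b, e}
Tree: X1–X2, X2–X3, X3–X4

No — edge (c,e) lies in no bag.

A tree decomposition must satisfy three properties: every vertex lies in some bag; for every edge, both endpoints lie together in some bag; and for every vertex, the bags containing it form a connected subtree. Here edge (c,e) lies in no bag, so the decomposition is invalid.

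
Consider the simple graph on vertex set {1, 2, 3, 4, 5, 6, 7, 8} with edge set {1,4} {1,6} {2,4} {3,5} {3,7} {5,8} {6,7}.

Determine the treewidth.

1

A width-1 tree decomposition is:
Bags: B1 = {5, 8}  B2 = {3, 5}  B3 = {3, 7}  B4 = {6, 7}  B5 = {1, 6}  B6 = {1, 4}  B7 = {2, 4}
Tree: B1–B2, B2–B3, B3–B4, B4–B5, B5–B6, B6–B7
Every bag has size at most 2, so the width is 2 − 1 = 1 and tw(G) ≤ 1. G has an edge, so its treewidth is at least 1. The upper and lower bounds meet at 1, so that is the treewidth.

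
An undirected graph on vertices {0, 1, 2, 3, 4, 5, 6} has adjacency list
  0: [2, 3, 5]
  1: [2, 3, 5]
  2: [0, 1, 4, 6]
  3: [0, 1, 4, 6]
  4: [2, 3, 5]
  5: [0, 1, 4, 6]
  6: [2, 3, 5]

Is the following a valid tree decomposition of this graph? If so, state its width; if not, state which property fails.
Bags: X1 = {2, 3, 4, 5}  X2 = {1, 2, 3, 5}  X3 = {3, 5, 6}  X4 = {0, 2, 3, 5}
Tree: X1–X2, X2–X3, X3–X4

A tree decomposition must satisfy three properties: every vertex lies in some bag; for every edge, both endpoints lie together in some bag; and for every vertex, the bags containing it form a connected subtree. Here edge (2,6) lies in no bag, so the decomposition is invalid.

No — edge (2,6) lies in no bag.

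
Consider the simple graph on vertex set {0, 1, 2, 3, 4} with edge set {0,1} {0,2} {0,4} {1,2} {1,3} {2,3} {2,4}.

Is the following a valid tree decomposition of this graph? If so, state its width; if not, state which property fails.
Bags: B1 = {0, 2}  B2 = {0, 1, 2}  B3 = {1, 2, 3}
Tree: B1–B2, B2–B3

No — vertex 4 appears in no bag.

A tree decomposition must satisfy three properties: every vertex lies in some bag; for every edge, both endpoints lie together in some bag; and for every vertex, the bags containing it form a connected subtree. Here vertex 4 appears in no bag, so the decomposition is invalid.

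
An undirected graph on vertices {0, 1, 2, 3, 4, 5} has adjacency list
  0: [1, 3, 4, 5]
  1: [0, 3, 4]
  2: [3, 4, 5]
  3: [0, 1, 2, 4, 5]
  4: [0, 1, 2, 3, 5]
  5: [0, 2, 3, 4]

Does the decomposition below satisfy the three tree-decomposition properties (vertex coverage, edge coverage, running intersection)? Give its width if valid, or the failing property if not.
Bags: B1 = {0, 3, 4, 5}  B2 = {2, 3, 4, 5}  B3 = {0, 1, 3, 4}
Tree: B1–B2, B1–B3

Every vertex of G appears in some bag (union = {0, 1, 2, 3, 4, 5}); every edge is covered by a bag; and for each vertex v the set of bags containing v is connected in the bag tree. The decomposition is therefore valid. The largest bag has 4 vertices, so the width is 3.

Yes; width 3.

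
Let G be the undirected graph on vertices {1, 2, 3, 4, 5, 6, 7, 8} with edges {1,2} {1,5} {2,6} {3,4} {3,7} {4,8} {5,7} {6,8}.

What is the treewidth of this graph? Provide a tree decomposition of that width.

Treewidth 2.
Bags: B1 = {2, 6, 8}  B2 = {2, 4, 8}  B3 = {2, 3, 4}  B4 = {2, 3, 7}  B5 = {2, 5, 7}  B6 = {1, 2, 5}
Tree: B1–B2, B2–B3, B3–B4, B4–B5, B5–B6

The largest bag has 3 vertices, giving width 2; this decomposition certifies tw(G) ≤ 2. Since 2–6–8–4–3–7–5–1–2 is a cycle in G, G is not acyclic. Forests are exactly the graphs of treewidth ≤ 1, so tw(G) ≥ 2. Combining the bounds, tw(G) = 2.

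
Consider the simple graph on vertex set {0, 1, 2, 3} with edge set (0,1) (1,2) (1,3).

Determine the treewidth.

1

A width-1 tree decomposition is:
Bags: B1 = {1, 3}  B2 = {1, 2}  B3 = {0, 1}
Tree: B1–B2, B2–B3
Every bag has size at most 2, so the width is 2 − 1 = 1 and tw(G) ≤ 1. Any graph with an edge has treewidth ≥ 1, and G has the edge 3–1. Hence tw(G) = 1 exactly.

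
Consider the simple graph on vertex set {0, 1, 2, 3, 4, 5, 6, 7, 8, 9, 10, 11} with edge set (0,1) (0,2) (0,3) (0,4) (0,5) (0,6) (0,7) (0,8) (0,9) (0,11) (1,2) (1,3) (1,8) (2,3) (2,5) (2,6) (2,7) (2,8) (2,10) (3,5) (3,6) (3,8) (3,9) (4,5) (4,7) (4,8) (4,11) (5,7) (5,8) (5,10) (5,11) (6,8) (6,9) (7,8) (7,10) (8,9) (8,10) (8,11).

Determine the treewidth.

A width-4 tree decomposition is:
Bags: B1 = {0, 2, 5, 7, 8}  B2 = {0, 2, 3, 5, 8}  B3 = {0, 1, 2, 3, 8}  B4 = {0, 4, 5, 7, 8}  B5 = {2, 5, 7, 8, 10}  B6 = {0, 4, 5, 8, 11}  B7 = {0, 2, 3, 6, 8}  B8 = {0, 3, 6, 8, 9}
Tree: B1–B2, B2–B3, B1–B4, B1–B5, B4–B6, B2–B7, B7–B8
Every bag has size at most 5, so the width is 5 − 1 = 4 and tw(G) ≤ 4. On the other hand G contains the 5-clique {0, 3, 6, 8, 9}. A clique must lie in a single bag of any decomposition, so no decomposition can have width below 4. Combining the bounds, tw(G) = 4.

4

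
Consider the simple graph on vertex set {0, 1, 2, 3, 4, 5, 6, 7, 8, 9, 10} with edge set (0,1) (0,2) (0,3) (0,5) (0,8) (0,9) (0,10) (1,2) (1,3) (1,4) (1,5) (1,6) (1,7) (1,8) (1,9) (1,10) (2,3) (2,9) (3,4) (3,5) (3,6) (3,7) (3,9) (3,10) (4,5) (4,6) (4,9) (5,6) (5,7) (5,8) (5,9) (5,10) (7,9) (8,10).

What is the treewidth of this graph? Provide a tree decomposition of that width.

Each bag holds 5 vertices, so the decomposition has width 4, which upper-bounds the treewidth. Conversely, {0, 1, 5, 8, 10} is a clique of size 5, and the vertices of any clique must share a bag in every tree decomposition; so some bag has ≥ 5 vertices and tw(G) ≥ 4. Therefore the treewidth is 4.

Treewidth 4.
One optimal decomposition is:
Bags: B1 = {0, 1, 3, 5, 9}  B2 = {1, 3, 5, 7, 9}  B3 = {0, 1, 3, 5, 10}  B4 = {0, 1, 5, 8, 10}  B5 = {1, 3, 4, 5, 9}  B6 = {0, 1, 2, 3, 9}  B7 = {1, 3, 4, 5, 6}
Tree: B1–B2, B1–B3, B3–B4, B1–B5, B1–B6, B5–B7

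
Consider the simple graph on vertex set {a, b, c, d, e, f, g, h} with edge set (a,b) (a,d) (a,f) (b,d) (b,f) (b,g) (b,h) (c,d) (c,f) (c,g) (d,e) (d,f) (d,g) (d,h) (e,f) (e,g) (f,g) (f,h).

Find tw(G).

A width-3 tree decomposition is:
Bags: B1 = {b, d, f, g}  B2 = {b, d, f, h}  B3 = {c, d, f, g}  B4 = {d, e, f, g}  B5 = {a, b, d, f}
Tree: B1–B2, B1–B3, B3–B4, B2–B5
Every bag has size at most 4, so the width is 4 − 1 = 3 and tw(G) ≤ 3. For the lower bound, the 4 vertices {d, e, f, g} are pairwise adjacent, and any tree decomposition puts a clique entirely inside one bag — forcing width ≥ 3. The upper and lower bounds meet at 3, so that is the treewidth.

3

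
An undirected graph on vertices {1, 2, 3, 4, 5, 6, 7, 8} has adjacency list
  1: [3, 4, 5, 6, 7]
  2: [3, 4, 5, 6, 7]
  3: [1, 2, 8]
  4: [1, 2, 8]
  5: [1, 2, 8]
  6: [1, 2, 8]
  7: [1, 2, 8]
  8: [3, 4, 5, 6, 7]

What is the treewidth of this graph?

3

A width-3 tree decomposition is:
Bags: B1 = {1, 2, 5, 8}  B2 = {1, 2, 7, 8}  B3 = {1, 2, 6, 8}  B4 = {1, 2, 4, 8}  B5 = {1, 2, 3, 8}
Tree: B1–B2, B2–B3, B3–B4, B4–B5
Each bag holds 4 vertices, so the decomposition has width 3, which upper-bounds the treewidth. For the lower bound: the 4 vertex sets {5,8}, {1,7}, {2}, {6} are disjoint, each induces a connected subgraph, and every pair is joined by at least one edge of G. Contracting each set to a single vertex therefore yields K_{4} as a minor, and since treewidth is minor-monotone, tw(G) ≥ tw(K_{4}) = 3. Therefore the treewidth is 3.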